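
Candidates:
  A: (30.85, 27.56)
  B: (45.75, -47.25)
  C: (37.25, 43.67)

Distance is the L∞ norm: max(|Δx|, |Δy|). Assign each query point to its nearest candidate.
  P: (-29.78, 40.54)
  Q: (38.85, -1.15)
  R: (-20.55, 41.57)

P at (-29.78, 40.54):
  A: 60.63
  B: 87.79
  C: 67.03
  → nearest: A (60.63)
Q at (38.85, -1.15):
  A: 28.71
  B: 46.10
  C: 44.82
  → nearest: A (28.71)
R at (-20.55, 41.57):
  A: 51.40
  B: 88.82
  C: 57.80
  → nearest: A (51.40)

P→A; Q→A; R→A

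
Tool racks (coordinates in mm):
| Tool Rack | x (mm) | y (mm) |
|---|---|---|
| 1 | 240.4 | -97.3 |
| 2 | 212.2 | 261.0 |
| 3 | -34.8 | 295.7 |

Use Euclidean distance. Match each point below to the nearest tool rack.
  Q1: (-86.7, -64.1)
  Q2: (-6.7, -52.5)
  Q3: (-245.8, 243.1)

Q1 at (-86.7, -64.1):
  1: 328.8 mm
  2: 441.6 mm
  3: 363.5 mm
  → nearest: 1 (328.8 mm)
Q2 at (-6.7, -52.5):
  1: 251.1 mm
  2: 382.4 mm
  3: 349.3 mm
  → nearest: 1 (251.1 mm)
Q3 at (-245.8, 243.1):
  1: 593.5 mm
  2: 458.3 mm
  3: 217.5 mm
  → nearest: 3 (217.5 mm)

Q1→1; Q2→1; Q3→3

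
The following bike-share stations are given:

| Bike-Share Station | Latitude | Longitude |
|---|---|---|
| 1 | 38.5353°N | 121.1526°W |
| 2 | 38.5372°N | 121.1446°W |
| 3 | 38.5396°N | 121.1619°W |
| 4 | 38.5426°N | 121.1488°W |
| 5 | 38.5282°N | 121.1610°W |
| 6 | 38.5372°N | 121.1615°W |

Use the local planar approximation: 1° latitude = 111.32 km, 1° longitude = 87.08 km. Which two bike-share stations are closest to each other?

Pairwise distances:
3–6: √((-0.0024·111.32)² + (0.0004·87.08)²) = √(0.071379 + 0.001213) = 0.2694 km
2–4: √((0.0054·111.32)² + (-0.0042·87.08)²) = √(0.361355 + 0.133763) = 0.7036 km
1–2: √((0.0019·111.32)² + (0.0080·87.08)²) = √(0.044736 + 0.485307) = 0.7280 km
1–6: √((0.0019·111.32)² + (-0.0089·87.08)²) = √(0.044736 + 0.600644) = 0.8034 km
1–4: √((0.0073·111.32)² + (0.0038·87.08)²) = √(0.660377 + 0.109497) = 0.8774 km
1–3: √((0.0043·111.32)² + (-0.0093·87.08)²) = √(0.229131 + 0.655847) = 0.9407 km
5–6: √((0.0090·111.32)² + (-0.0005·87.08)²) = √(1.003764 + 0.001896) = 1.0028 km
1–5: √((-0.0071·111.32)² + (-0.0084·87.08)²) = √(0.624688 + 0.535051) = 1.0769 km
3–4: √((0.0030·111.32)² + (0.0131·87.08)²) = √(0.111529 + 1.301306) = 1.1886 km
4–6: √((-0.0054·111.32)² + (-0.0127·87.08)²) = √(0.361355 + 1.223050) = 1.2587 km
3–5: √((-0.0114·111.32)² + (0.0009·87.08)²) = √(1.610483 + 0.006142) = 1.2715 km
2–6: √((0.0000·111.32)² + (-0.0169·87.08)²) = √(0.000000 + 2.165760) = 1.4717 km
2–3: √((0.0024·111.32)² + (-0.0173·87.08)²) = √(0.071379 + 2.269494) = 1.5300 km
2–5: √((-0.0090·111.32)² + (-0.0164·87.08)²) = √(1.003764 + 2.039504) = 1.7445 km
4–5: √((-0.0144·111.32)² + (-0.0122·87.08)²) = √(2.569635 + 1.128643) = 1.9231 km
Closest pair: 3–6 at 0.2694 km.

3 and 6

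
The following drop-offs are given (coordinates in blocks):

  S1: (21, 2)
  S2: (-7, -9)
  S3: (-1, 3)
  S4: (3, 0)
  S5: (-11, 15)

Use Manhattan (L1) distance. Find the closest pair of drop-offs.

Pairwise distances:
S1–S2: 39 blocks
S1–S3: 23 blocks
S1–S4: 20 blocks
S1–S5: 45 blocks
S2–S3: 18 blocks
S2–S4: 19 blocks
S2–S5: 28 blocks
S3–S4: 7 blocks
S3–S5: 22 blocks
S4–S5: 29 blocks
Closest pair: S3–S4 at 7 blocks.

S3 and S4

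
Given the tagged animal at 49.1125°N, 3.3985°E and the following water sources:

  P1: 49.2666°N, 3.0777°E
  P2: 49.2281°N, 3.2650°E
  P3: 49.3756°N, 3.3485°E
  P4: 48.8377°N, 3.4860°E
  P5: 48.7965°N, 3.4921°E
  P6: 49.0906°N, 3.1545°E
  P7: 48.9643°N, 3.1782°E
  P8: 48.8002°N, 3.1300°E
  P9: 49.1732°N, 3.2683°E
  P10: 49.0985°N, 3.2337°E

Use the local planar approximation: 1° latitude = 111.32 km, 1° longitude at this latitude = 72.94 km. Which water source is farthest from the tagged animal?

Distances from 49.1125°N, 3.3985°E:
P1: 29.0137 km
P2: 16.1375 km
P3: 29.5145 km
P4: 31.2494 km
P5: 35.8335 km
P6: 17.9636 km
P7: 23.0299 km
P8: 39.9020 km
P9: 11.6554 km
P10: 12.1211 km
Maximum: P8 at 39.9020 km.

P8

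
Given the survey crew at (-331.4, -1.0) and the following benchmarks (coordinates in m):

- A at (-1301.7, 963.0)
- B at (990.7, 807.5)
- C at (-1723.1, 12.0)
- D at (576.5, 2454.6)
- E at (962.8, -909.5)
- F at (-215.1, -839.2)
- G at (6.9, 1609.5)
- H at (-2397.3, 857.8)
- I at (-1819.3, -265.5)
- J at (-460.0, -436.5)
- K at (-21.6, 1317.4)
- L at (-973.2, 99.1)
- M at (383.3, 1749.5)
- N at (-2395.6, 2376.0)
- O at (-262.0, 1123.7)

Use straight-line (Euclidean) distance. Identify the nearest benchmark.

Distances from (-331.4, -1.0):
A: √((-970.3)² + (964.0)²) = √(941482.090 + 929296.000) = 1367.8 m
B: √((1322.1)² + (808.5)²) = √(1747948.410 + 653672.250) = 1549.7 m
C: √((-1391.7)² + (13.0)²) = √(1936828.890 + 169.000) = 1391.8 m
D: √((907.9)² + (2455.6)²) = √(824282.410 + 6029971.360) = 2618.1 m
E: √((1294.2)² + (-908.5)²) = √(1674953.640 + 825372.250) = 1581.2 m
F: √((116.3)² + (-838.2)²) = √(13525.690 + 702579.240) = 846.2 m
G: √((338.3)² + (1610.5)²) = √(114446.890 + 2593710.250) = 1645.6 m
H: √((-2065.9)² + (858.8)²) = √(4267942.810 + 737537.440) = 2237.3 m
I: √((-1487.9)² + (-264.5)²) = √(2213846.410 + 69960.250) = 1511.2 m
J: √((-128.6)² + (-435.5)²) = √(16537.960 + 189660.250) = 454.1 m
K: √((309.8)² + (1318.4)²) = √(95976.040 + 1738178.560) = 1354.3 m
L: √((-641.8)² + (100.1)²) = √(411907.240 + 10020.010) = 649.6 m
M: √((714.7)² + (1750.5)²) = √(510796.090 + 3064250.250) = 1890.8 m
N: √((-2064.2)² + (2377.0)²) = √(4260921.640 + 5650129.000) = 3148.2 m
O: √((69.4)² + (1124.7)²) = √(4816.360 + 1264950.090) = 1126.8 m
Minimum: J at 454.1 m.

J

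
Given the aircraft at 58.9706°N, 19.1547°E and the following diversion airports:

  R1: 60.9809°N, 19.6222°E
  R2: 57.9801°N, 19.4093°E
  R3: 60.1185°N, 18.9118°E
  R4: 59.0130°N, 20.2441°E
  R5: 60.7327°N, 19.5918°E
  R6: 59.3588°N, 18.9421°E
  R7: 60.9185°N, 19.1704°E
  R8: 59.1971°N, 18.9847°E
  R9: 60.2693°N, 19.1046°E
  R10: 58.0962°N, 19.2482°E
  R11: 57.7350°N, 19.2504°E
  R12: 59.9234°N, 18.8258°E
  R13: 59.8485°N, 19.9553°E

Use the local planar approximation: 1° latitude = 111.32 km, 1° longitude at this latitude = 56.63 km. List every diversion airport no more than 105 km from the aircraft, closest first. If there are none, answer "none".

Distances from 58.9706°N, 19.1547°E:
R1: 225.3472 km
R2: 111.2011 km
R3: 128.5225 km
R4: 61.8730 km
R5: 197.7126 km
R6: 44.8602 km
R7: 216.8421 km
R8: 26.9894 km
R9: 144.5991 km
R10: 97.4821 km
R11: 137.6537 km
R12: 107.6886 km
R13: 107.7324 km
Threshold 105 km: R8 (26.9894 km), R6 (44.8602 km), R4 (61.8730 km), R10 (97.4821 km) are within range.

R8, R6, R4, R10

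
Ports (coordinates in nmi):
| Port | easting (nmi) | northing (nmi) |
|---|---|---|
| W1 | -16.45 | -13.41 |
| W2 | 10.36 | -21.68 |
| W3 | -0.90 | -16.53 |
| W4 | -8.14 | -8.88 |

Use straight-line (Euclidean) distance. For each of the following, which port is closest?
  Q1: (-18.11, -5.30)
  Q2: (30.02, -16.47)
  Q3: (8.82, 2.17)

Q1→W1; Q2→W2; Q3→W4

Q1 at (-18.11, -5.30):
  W1: √((1.66)² + (-8.11)²) = √(2.7556 + 65.7721) = 8.28 nmi
  W2: √((28.47)² + (-16.38)²) = √(810.5409 + 268.3044) = 32.85 nmi
  W3: √((17.21)² + (-11.23)²) = √(296.1841 + 126.1129) = 20.55 nmi
  W4: √((9.97)² + (-3.58)²) = √(99.4009 + 12.8164) = 10.59 nmi
  → nearest: W1 (8.28 nmi)
Q2 at (30.02, -16.47):
  W1: √((-46.47)² + (3.06)²) = √(2159.4609 + 9.3636) = 46.57 nmi
  W2: √((-19.66)² + (-5.21)²) = √(386.5156 + 27.1441) = 20.34 nmi
  W3: √((-30.92)² + (-0.06)²) = √(956.0464 + 0.0036) = 30.92 nmi
  W4: √((-38.16)² + (7.59)²) = √(1456.1856 + 57.6081) = 38.91 nmi
  → nearest: W2 (20.34 nmi)
Q3 at (8.82, 2.17):
  W1: √((-25.27)² + (-15.58)²) = √(638.5729 + 242.7364) = 29.69 nmi
  W2: √((1.54)² + (-23.85)²) = √(2.3716 + 568.8225) = 23.90 nmi
  W3: √((-9.72)² + (-18.70)²) = √(94.4784 + 349.6900) = 21.08 nmi
  W4: √((-16.96)² + (-11.05)²) = √(287.6416 + 122.1025) = 20.24 nmi
  → nearest: W4 (20.24 nmi)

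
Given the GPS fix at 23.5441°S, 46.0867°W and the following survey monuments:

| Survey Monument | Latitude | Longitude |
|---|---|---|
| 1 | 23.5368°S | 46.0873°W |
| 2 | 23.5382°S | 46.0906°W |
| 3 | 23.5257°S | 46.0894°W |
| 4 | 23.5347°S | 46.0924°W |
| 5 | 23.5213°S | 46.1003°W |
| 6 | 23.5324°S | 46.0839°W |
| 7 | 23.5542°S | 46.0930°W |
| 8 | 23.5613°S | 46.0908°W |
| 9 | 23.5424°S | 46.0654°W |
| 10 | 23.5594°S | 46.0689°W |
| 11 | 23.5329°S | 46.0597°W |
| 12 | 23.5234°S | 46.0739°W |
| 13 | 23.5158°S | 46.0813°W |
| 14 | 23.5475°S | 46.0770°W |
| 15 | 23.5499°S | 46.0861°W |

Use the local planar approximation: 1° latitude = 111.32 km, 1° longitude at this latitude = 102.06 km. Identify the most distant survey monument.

Distances from 23.5441°S, 46.0867°W:
1: 0.8149 km
2: 0.7680 km
3: 2.0667 km
4: 1.1972 km
5: 2.8928 km
6: 1.3334 km
7: 1.2952 km
8: 1.9599 km
9: 2.1821 km
10: 2.4902 km
11: 3.0246 km
12: 2.6489 km
13: 3.1982 km
14: 1.0599 km
15: 0.6486 km
Maximum: 13 at 3.1982 km.

13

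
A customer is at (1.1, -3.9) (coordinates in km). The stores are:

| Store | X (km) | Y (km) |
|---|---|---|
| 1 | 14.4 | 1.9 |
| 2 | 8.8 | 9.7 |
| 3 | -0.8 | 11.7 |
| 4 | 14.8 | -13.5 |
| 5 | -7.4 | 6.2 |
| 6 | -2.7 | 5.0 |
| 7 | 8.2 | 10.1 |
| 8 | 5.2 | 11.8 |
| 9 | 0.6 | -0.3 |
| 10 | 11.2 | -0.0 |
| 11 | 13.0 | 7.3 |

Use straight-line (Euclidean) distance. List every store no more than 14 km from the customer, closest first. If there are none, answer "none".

9, 6, 10, 5

Distances from (1.1, -3.9):
1: √((13.3)² + (5.8)²) = √(176.8900 + 33.6400) = 14.51 km
2: √((7.7)² + (13.6)²) = √(59.2900 + 184.9600) = 15.63 km
3: √((-1.9)² + (15.6)²) = √(3.6100 + 243.3600) = 15.72 km
4: √((13.7)² + (-9.6)²) = √(187.6900 + 92.1600) = 16.73 km
5: √((-8.5)² + (10.1)²) = √(72.2500 + 102.0100) = 13.20 km
6: √((-3.8)² + (8.9)²) = √(14.4400 + 79.2100) = 9.68 km
7: √((7.1)² + (14.0)²) = √(50.4100 + 196.0000) = 15.70 km
8: √((4.1)² + (15.7)²) = √(16.8100 + 246.4900) = 16.23 km
9: √((-0.5)² + (3.6)²) = √(0.2500 + 12.9600) = 3.63 km
10: √((10.1)² + (3.9)²) = √(102.0100 + 15.2100) = 10.83 km
11: √((11.9)² + (11.2)²) = √(141.6100 + 125.4400) = 16.34 km
Threshold 14 km: 9 (3.63 km), 6 (9.68 km), 10 (10.83 km), 5 (13.20 km) are within range.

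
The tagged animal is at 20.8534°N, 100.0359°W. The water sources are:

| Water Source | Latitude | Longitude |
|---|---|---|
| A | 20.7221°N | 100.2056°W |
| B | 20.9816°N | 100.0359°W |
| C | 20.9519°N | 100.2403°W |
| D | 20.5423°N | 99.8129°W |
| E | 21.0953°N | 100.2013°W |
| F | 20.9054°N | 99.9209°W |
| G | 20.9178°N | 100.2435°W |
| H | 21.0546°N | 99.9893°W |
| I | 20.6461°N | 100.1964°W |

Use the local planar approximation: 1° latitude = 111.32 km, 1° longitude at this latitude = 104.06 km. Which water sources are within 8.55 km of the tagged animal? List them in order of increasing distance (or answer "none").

Distances from 20.8534°N, 100.0359°W:
A: √((-0.1313·111.32)² + (-0.1697·104.06)²) = √(213.636693 + 311.839645) = 22.9233 km
B: √((0.1282·111.32)² + (0.0000·104.06)²) = √(203.667834 + 0.000000) = 14.2712 km
C: √((0.0985·111.32)² + (-0.2044·104.06)²) = √(120.231664 + 452.407115) = 23.9299 km
D: √((-0.3111·111.32)² + (0.2230·104.06)²) = √(1199.351320 + 538.489661) = 41.6874 km
E: √((0.2419·111.32)² + (-0.1654·104.06)²) = √(725.133772 + 296.236558) = 31.9589 km
F: √((0.0520·111.32)² + (0.1150·104.06)²) = √(33.508353 + 143.206696) = 13.2934 km
G: √((0.0644·111.32)² + (-0.2076·104.06)²) = √(51.394676 + 466.683387) = 22.7613 km
H: √((0.2012·111.32)² + (0.0466·104.06)²) = √(501.651769 + 23.514702) = 22.9165 km
I: √((-0.2073·111.32)² + (-0.1605·104.06)²) = √(532.531129 + 278.944445) = 28.4864 km
Threshold 8.55 km: none within range.

none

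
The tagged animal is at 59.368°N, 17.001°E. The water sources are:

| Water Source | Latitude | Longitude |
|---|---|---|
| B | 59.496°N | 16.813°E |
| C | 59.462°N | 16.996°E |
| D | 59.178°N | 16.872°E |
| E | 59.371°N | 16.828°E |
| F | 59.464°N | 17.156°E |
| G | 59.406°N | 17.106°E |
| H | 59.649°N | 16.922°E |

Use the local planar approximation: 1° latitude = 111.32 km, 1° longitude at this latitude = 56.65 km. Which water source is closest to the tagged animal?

Distances from 59.368°N, 17.001°E:
B: 17.789 km
C: 10.468 km
D: 22.378 km
E: 9.806 km
F: 13.831 km
G: 7.299 km
H: 31.599 km
Minimum: G at 7.299 km.

G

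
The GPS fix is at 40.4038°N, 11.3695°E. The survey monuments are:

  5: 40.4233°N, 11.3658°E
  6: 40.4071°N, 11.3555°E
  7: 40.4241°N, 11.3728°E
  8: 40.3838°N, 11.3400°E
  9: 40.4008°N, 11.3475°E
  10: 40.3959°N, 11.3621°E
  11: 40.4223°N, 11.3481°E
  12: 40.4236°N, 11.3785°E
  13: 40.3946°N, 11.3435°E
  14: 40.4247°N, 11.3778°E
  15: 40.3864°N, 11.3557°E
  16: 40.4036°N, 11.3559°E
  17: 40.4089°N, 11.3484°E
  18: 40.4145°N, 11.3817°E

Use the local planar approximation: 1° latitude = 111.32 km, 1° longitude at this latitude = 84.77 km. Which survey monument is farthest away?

Distances from 40.4038°N, 11.3695°E:
5: √((0.0195·111.32)² + (-0.0037·84.77)²) = √(4.712112 + 0.098376) = 2.1933 km
6: √((0.0033·111.32)² + (-0.0140·84.77)²) = √(0.134950 + 1.408447) = 1.2423 km
7: √((0.0203·111.32)² + (0.0033·84.77)²) = √(5.106678 + 0.078255) = 2.2770 km
8: √((-0.0200·111.32)² + (-0.0295·84.77)²) = √(4.956857 + 6.253576) = 3.3482 km
9: √((-0.0030·111.32)² + (-0.0220·84.77)²) = √(0.111529 + 3.478001) = 1.8946 km
10: √((-0.0079·111.32)² + (-0.0074·84.77)²) = √(0.773394 + 0.393503) = 1.0802 km
11: √((0.0185·111.32)² + (-0.0214·84.77)²) = √(4.241211 + 3.290879) = 2.7445 km
12: √((0.0198·111.32)² + (0.0090·84.77)²) = √(4.858216 + 0.582062) = 2.3324 km
13: √((-0.0092·111.32)² + (-0.0260·84.77)²) = √(1.048871 + 4.857704) = 2.4303 km
14: √((0.0209·111.32)² + (0.0083·84.77)²) = √(5.413012 + 0.495040) = 2.4306 km
15: √((-0.0174·111.32)² + (-0.0138·84.77)²) = √(3.751845 + 1.368493) = 2.2628 km
16: √((-0.0002·111.32)² + (-0.0136·84.77)²) = √(0.000496 + 1.329114) = 1.1531 km
17: √((0.0051·111.32)² + (-0.0211·84.77)²) = √(0.322320 + 3.199258) = 1.8766 km
18: √((0.0107·111.32)² + (0.0122·84.77)²) = √(1.418776 + 1.069557) = 1.5774 km
Maximum: 8 at 3.3482 km.

8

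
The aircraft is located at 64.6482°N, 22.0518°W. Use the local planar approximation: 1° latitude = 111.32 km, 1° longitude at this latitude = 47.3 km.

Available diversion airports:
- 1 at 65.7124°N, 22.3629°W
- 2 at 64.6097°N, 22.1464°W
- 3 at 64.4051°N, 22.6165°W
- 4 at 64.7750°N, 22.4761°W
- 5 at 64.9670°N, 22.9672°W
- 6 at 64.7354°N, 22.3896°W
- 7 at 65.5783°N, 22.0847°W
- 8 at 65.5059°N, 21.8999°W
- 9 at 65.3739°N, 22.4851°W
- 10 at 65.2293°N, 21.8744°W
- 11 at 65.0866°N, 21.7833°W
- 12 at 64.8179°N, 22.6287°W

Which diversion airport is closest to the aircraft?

Distances from 64.6482°N, 22.0518°W:
1: √((1.0642·111.32)² + (-0.3111·47.3)²) = √(14034.369434 + 216.532108) = 119.3771 km
2: √((-0.0385·111.32)² + (-0.0946·47.3)²) = √(18.368253 + 20.021866) = 6.1960 km
3: √((-0.2431·111.32)² + (-0.5647·47.3)²) = √(732.345999 + 713.440660) = 38.0235 km
4: √((0.1268·111.32)² + (-0.4243·47.3)²) = √(199.243840 + 402.780415) = 24.5362 km
5: √((0.3188·111.32)² + (-0.9154·47.3)²) = √(1259.456061 + 1874.753174) = 55.9840 km
6: √((0.0872·111.32)² + (-0.3378·47.3)²) = √(94.227868 + 255.294567) = 18.6955 km
7: √((0.9301·111.32)² + (-0.0329·47.3)²) = √(10720.269024 + 2.421665) = 103.5504 km
8: √((0.8577·111.32)² + (0.1519·47.3)²) = √(9116.270758 + 51.622357) = 95.7491 km
9: √((0.7257·111.32)² + (-0.4333·47.3)²) = √(6526.203946 + 420.048714) = 83.3442 km
10: √((0.5811·111.32)² + (0.1774·47.3)²) = √(4184.544072 + 70.409217) = 65.2300 km
11: √((0.4384·111.32)² + (0.2685·47.3)²) = √(2381.702356 + 161.291270) = 50.4281 km
12: √((0.1697·111.32)² + (-0.5769·47.3)²) = √(356.870032 + 744.600562) = 33.1884 km
Minimum: 2 at 6.1960 km.

2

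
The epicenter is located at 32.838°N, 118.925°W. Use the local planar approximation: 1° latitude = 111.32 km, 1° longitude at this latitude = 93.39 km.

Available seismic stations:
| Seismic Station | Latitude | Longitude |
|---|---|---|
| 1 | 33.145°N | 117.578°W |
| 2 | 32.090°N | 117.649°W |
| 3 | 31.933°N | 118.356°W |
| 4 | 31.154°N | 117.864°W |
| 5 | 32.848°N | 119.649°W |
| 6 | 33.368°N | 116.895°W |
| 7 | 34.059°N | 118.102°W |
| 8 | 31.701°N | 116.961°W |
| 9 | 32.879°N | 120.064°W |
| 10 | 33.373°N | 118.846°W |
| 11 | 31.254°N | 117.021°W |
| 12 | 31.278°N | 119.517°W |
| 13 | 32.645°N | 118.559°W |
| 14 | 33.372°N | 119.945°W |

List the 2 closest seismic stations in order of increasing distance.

13, 10

Distances from 32.838°N, 118.925°W:
1: √((0.307·111.32)² + (1.347·93.39)²) = √(1167.94703 + 15824.71664) = 130.356 km
2: √((-0.748·111.32)² + (1.276·93.39)²) = √(6933.45324 + 14200.44976) = 145.375 km
3: √((-0.905·111.32)² + (0.569·93.39)²) = √(10149.47443 + 2823.74376) = 113.900 km
4: √((-1.684·111.32)² + (1.061·93.39)²) = √(35142.33138 + 9818.19195) = 212.039 km
5: √((0.010·111.32)² + (-0.724·93.39)²) = √(1.23921 + 4571.70168) = 67.624 km
6: √((0.530·111.32)² + (2.030·93.39)²) = √(3480.95280 + 35941.22097) = 198.550 km
7: √((1.221·111.32)² + (0.823·93.39)²) = √(18474.71397 + 5907.45499) = 156.148 km
8: √((-1.137·111.32)² + (1.964·93.39)²) = √(16020.17754 + 33642.14805) = 222.850 km
9: √((0.041·111.32)² + (-1.139·93.39)²) = √(20.83119 + 11314.83432) = 106.469 km
10: √((0.535·111.32)² + (0.079·93.39)²) = √(3546.94096 + 54.43208) = 60.011 km
11: √((-1.584·111.32)² + (1.904·93.39)²) = √(31092.57924 + 31618.01775) = 250.421 km
12: √((-1.560·111.32)² + (-0.592·93.39)²) = √(30157.51774 + 3056.63910) = 182.248 km
13: √((-0.193·111.32)² + (0.366·93.39)²) = √(461.59491 + 1168.32299) = 40.372 km
14: √((0.534·111.32)² + (-1.020·93.39)²) = √(3533.69376 + 9074.04846) = 112.284 km
Sorted: 13 (40.372 km) < 10 (60.011 km) < 5 (67.624 km) < 9 (106.469 km) < …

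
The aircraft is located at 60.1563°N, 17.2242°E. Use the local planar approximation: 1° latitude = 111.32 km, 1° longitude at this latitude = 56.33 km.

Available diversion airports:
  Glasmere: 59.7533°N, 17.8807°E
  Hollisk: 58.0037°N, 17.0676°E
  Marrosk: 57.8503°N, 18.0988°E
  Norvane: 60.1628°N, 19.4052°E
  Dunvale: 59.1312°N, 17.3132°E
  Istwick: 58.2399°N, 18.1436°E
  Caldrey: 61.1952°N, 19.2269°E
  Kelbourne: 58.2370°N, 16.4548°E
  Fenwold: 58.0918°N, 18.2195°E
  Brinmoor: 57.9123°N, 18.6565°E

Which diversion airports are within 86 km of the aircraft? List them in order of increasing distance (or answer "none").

Glasmere

Distances from 60.1563°N, 17.2242°E:
Glasmere: 58.1392 km
Hollisk: 239.7897 km
Marrosk: 261.3887 km
Norvane: 122.8579 km
Dunvale: 114.2242 km
Istwick: 219.5300 km
Caldrey: 161.5598 km
Kelbourne: 218.0080 km
Fenwold: 236.5599 km
Brinmoor: 262.5082 km
Threshold 86 km: Glasmere (58.1392 km) is within range.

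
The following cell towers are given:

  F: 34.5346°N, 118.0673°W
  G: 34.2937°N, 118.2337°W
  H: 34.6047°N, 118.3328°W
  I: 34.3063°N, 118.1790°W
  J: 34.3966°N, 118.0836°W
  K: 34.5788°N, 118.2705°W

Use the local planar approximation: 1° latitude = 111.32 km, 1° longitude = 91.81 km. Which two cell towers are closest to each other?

G and I

Pairwise distances:
F–G: √((-0.2409·111.32)² + (-0.1664·91.81)²) = √(719.150845 + 233.392351) = 30.8633 km
F–H: √((0.0701·111.32)² + (-0.2655·91.81)²) = √(60.895112 + 594.167682) = 25.5942 km
F–I: √((-0.2283·111.32)² + (-0.1117·91.81)²) = √(645.889491 + 105.168655) = 27.4054 km
F–J: √((-0.1380·111.32)² + (-0.0163·91.81)²) = √(235.995960 + 2.239521) = 15.4349 km
F–K: √((0.0442·111.32)² + (-0.2032·91.81)²) = √(24.209785 + 348.038575) = 19.2937 km
G–H: √((0.3110·111.32)² + (-0.0991·91.81)²) = √(1198.580405 + 82.780355) = 35.7961 km
G–I: √((0.0126·111.32)² + (0.0547·91.81)²) = √(1.967377 + 25.220554) = 5.2142 km
G–J: √((0.1029·111.32)² + (0.1501·91.81)²) = √(131.213085 + 189.907169) = 17.9198 km
G–K: √((0.2851·111.32)² + (-0.0368·91.81)²) = √(1007.258242 + 11.414992) = 31.9167 km
H–I: √((-0.2984·111.32)² + (0.1538·91.81)²) = √(1103.428083 + 199.385075) = 36.0945 km
H–J: √((-0.2081·111.32)² + (0.2492·91.81)²) = √(536.649286 + 523.451020) = 32.5592 km
H–K: √((-0.0259·111.32)² + (0.0623·91.81)²) = √(8.312773 + 32.715689) = 6.4053 km
I–J: √((0.0903·111.32)² + (0.0954·91.81)²) = √(101.046644 + 76.714370) = 13.3327 km
I–K: √((0.2725·111.32)² + (-0.0915·91.81)²) = √(920.194024 + 70.570332) = 31.4764 km
J–K: √((0.1822·111.32)² + (-0.1869·91.81)²) = √(411.379969 + 294.441199) = 26.5673 km
Closest pair: G–I at 5.2142 km.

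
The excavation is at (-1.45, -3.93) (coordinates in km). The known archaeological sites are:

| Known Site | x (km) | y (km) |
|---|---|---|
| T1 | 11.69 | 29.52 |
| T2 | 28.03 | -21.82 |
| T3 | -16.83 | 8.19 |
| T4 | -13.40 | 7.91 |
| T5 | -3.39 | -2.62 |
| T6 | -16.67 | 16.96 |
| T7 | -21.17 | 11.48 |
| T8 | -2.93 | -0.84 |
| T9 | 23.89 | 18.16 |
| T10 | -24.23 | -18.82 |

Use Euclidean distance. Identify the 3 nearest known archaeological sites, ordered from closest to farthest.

Distances from (-1.45, -3.93):
T1: 35.94 km
T2: 34.48 km
T3: 19.58 km
T4: 16.82 km
T5: 2.34 km
T6: 25.85 km
T7: 25.03 km
T8: 3.43 km
T9: 33.62 km
T10: 27.21 km
Sorted: T5 (2.34 km) < T8 (3.43 km) < T4 (16.82 km) < T3 (19.58 km) < T7 (25.03 km) < …

T5, T8, T4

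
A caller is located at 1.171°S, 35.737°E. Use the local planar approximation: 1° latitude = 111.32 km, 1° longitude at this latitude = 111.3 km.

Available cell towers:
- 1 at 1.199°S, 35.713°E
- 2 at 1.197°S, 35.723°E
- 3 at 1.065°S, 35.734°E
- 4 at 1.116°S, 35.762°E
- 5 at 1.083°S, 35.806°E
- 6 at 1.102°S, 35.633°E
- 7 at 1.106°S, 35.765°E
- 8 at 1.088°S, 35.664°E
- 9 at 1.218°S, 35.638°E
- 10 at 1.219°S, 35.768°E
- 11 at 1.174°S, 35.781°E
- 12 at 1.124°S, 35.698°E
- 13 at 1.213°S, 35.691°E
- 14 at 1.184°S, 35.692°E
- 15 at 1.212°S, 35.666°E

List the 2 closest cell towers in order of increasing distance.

2, 1

Distances from 1.171°S, 35.737°E:
1: √((-0.028·111.32)² + (-0.024·111.3)²) = √(9.71544 + 7.13531) = 4.105 km
2: √((-0.026·111.32)² + (-0.014·111.3)²) = √(8.37709 + 2.42799) = 3.287 km
3: √((0.106·111.32)² + (-0.003·111.3)²) = √(139.23811 + 0.11149) = 11.805 km
4: √((0.055·111.32)² + (0.025·111.3)²) = √(37.48623 + 7.74231) = 6.725 km
5: √((0.088·111.32)² + (0.069·111.3)²) = √(95.96475 + 58.97779) = 12.448 km
6: √((0.069·111.32)² + (-0.104·111.3)²) = √(58.99899 + 133.98526) = 13.892 km
7: √((0.065·111.32)² + (0.028·111.3)²) = √(52.35680 + 9.71195) = 7.878 km
8: √((0.083·111.32)² + (-0.073·111.3)²) = √(85.36947 + 66.01400) = 12.304 km
9: √((-0.047·111.32)² + (-0.099·111.3)²) = √(27.37424 + 121.41175) = 12.198 km
10: √((-0.048·111.32)² + (0.031·111.3)²) = √(28.55150 + 11.90457) = 6.361 km
11: √((-0.003·111.32)² + (0.044·111.3)²) = √(0.11153 + 23.98257) = 4.909 km
12: √((0.047·111.32)² + (-0.039·111.3)²) = √(27.37424 + 18.84168) = 6.798 km
13: √((-0.042·111.32)² + (-0.046·111.3)²) = √(21.85974 + 26.21235) = 6.933 km
14: √((-0.013·111.32)² + (-0.045·111.3)²) = √(2.09427 + 25.08507) = 5.213 km
15: √((-0.041·111.32)² + (-0.071·111.3)²) = √(20.83119 + 62.44635) = 9.126 km
Sorted: 2 (3.287 km) < 1 (4.105 km) < 11 (4.909 km) < 14 (5.213 km) < …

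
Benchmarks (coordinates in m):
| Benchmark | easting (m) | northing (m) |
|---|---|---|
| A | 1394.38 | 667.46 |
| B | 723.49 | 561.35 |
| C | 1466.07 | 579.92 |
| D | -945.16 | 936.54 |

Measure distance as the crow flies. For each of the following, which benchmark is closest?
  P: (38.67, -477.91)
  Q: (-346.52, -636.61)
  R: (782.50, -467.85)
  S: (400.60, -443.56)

P at (38.67, -477.91):
  A: 1774.77 m
  B: 1244.60 m
  C: 1776.65 m
  D: 1722.96 m
  → nearest: B (1244.60 m)
Q at (-346.52, -636.61):
  A: 2175.16 m
  B: 1606.25 m
  C: 2182.99 m
  D: 1683.20 m
  → nearest: B (1606.25 m)
R at (782.50, -467.85):
  A: 1289.70 m
  B: 1030.89 m
  C: 1251.04 m
  D: 2226.46 m
  → nearest: B (1030.89 m)
S at (400.60, -443.56):
  A: 1490.63 m
  B: 1055.51 m
  C: 1477.41 m
  D: 1927.63 m
  → nearest: B (1055.51 m)

P→B; Q→B; R→B; S→B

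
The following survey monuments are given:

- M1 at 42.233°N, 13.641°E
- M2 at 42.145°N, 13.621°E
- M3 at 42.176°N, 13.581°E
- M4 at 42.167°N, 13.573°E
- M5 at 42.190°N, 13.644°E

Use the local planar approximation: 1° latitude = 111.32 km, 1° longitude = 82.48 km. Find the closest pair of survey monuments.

M3 and M4

Pairwise distances:
M1–M2: 9.934 km
M1–M3: 8.047 km
M1–M4: 9.243 km
M1–M5: 4.793 km
M2–M3: 4.774 km
M2–M4: 4.655 km
M2–M5: 5.357 km
M3–M4: 1.200 km
M3–M5: 5.425 km
M4–M5: 6.391 km
Closest pair: M3–M4 at 1.200 km.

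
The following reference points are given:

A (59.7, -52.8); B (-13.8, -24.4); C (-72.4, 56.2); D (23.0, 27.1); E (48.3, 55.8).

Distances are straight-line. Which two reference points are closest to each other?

Pairwise distances:
D–E: 38.26
B–D: 63.30
A–B: 78.80
A–D: 87.93
B–C: 99.65
C–D: 99.74
B–E: 101.43
A–E: 109.20
C–E: 120.70
A–C: 171.26
Closest pair: D–E at 38.26.

D and E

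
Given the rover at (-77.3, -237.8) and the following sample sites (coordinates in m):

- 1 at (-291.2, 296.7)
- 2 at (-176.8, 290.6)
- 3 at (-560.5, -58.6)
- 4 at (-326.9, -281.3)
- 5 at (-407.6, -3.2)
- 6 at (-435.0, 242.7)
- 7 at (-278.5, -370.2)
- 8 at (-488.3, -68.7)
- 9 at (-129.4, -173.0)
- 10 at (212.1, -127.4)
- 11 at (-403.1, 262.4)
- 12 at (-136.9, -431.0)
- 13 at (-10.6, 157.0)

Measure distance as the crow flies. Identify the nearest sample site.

9

Distances from (-77.3, -237.8):
1: √((-213.9)² + (534.5)²) = √(45753.210 + 285690.250) = 575.7 m
2: √((-99.5)² + (528.4)²) = √(9900.250 + 279206.560) = 537.7 m
3: √((-483.2)² + (179.2)²) = √(233482.240 + 32112.640) = 515.4 m
4: √((-249.6)² + (-43.5)²) = √(62300.160 + 1892.250) = 253.4 m
5: √((-330.3)² + (234.6)²) = √(109098.090 + 55037.160) = 405.1 m
6: √((-357.7)² + (480.5)²) = √(127949.290 + 230880.250) = 599.0 m
7: √((-201.2)² + (-132.4)²) = √(40481.440 + 17529.760) = 240.9 m
8: √((-411.0)² + (169.1)²) = √(168921.000 + 28594.810) = 444.4 m
9: √((-52.1)² + (64.8)²) = √(2714.410 + 4199.040) = 83.1 m
10: √((289.4)² + (110.4)²) = √(83752.360 + 12188.160) = 309.7 m
11: √((-325.8)² + (500.2)²) = √(106145.640 + 250200.040) = 596.9 m
12: √((-59.6)² + (-193.2)²) = √(3552.160 + 37326.240) = 202.2 m
13: √((66.7)² + (394.8)²) = √(4448.890 + 155867.040) = 400.4 m
Minimum: 9 at 83.1 m.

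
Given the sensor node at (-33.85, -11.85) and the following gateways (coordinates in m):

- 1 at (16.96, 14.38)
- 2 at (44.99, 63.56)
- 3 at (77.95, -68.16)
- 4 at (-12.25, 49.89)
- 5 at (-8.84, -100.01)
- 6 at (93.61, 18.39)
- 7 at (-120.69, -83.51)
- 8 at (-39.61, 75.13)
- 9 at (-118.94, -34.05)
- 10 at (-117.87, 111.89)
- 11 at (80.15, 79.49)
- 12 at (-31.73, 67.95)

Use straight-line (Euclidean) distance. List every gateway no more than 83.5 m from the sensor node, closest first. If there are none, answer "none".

Distances from (-33.85, -11.85):
1: √((50.81)² + (26.23)²) = √(2581.6561 + 688.0129) = 57.18 m
2: √((78.84)² + (75.41)²) = √(6215.7456 + 5686.6681) = 109.10 m
3: √((111.80)² + (-56.31)²) = √(12499.2400 + 3170.8161) = 125.18 m
4: √((21.60)² + (61.74)²) = √(466.5600 + 3811.8276) = 65.41 m
5: √((25.01)² + (-88.16)²) = √(625.5001 + 7772.1856) = 91.64 m
6: √((127.46)² + (30.24)²) = √(16246.0516 + 914.4576) = 131.00 m
7: √((-86.84)² + (-71.66)²) = √(7541.1856 + 5135.1556) = 112.59 m
8: √((-5.76)² + (86.98)²) = √(33.1776 + 7565.5204) = 87.17 m
9: √((-85.09)² + (-22.20)²) = √(7240.3081 + 492.8400) = 87.94 m
10: √((-84.02)² + (123.74)²) = √(7059.3604 + 15311.5876) = 149.57 m
11: √((114.00)² + (91.34)²) = √(12996.0000 + 8342.9956) = 146.08 m
12: √((2.12)² + (79.80)²) = √(4.4944 + 6368.0400) = 79.83 m
Threshold 83.5 m: 1 (57.18 m), 4 (65.41 m), 12 (79.83 m) are within range.

1, 4, 12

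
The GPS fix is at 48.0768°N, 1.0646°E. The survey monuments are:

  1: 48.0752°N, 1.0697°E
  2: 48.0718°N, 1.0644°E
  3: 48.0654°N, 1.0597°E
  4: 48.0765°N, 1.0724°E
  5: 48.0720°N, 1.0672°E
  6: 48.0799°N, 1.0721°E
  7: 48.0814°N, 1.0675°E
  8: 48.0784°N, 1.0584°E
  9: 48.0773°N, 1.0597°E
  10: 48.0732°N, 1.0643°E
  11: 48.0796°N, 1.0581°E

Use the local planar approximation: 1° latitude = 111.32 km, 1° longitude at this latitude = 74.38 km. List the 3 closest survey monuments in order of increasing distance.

Distances from 48.0768°N, 1.0646°E:
1: √((-0.0016·111.32)² + (0.0051·74.38)²) = √(0.031724 + 0.143897) = 0.4191 km
2: √((-0.0050·111.32)² + (-0.0002·74.38)²) = √(0.309804 + 0.000221) = 0.5568 km
3: √((-0.0114·111.32)² + (-0.0049·74.38)²) = √(1.610483 + 0.132833) = 1.3203 km
4: √((-0.0003·111.32)² + (0.0078·74.38)²) = √(0.001115 + 0.336590) = 0.5811 km
5: √((-0.0048·111.32)² + (0.0026·74.38)²) = √(0.285515 + 0.037399) = 0.5683 km
6: √((0.0031·111.32)² + (0.0075·74.38)²) = √(0.119088 + 0.311197) = 0.6560 km
7: √((0.0046·111.32)² + (0.0029·74.38)²) = √(0.262218 + 0.046527) = 0.5556 km
8: √((0.0016·111.32)² + (-0.0062·74.38)²) = √(0.031724 + 0.212665) = 0.4944 km
9: √((0.0005·111.32)² + (-0.0049·74.38)²) = √(0.003098 + 0.132833) = 0.3687 km
10: √((-0.0036·111.32)² + (-0.0003·74.38)²) = √(0.160602 + 0.000498) = 0.4014 km
11: √((0.0028·111.32)² + (-0.0065·74.38)²) = √(0.097154 + 0.233743) = 0.5752 km
Sorted: 9 (0.3687 km) < 10 (0.4014 km) < 1 (0.4191 km) < 8 (0.4944 km) < 7 (0.5556 km) < …

9, 10, 1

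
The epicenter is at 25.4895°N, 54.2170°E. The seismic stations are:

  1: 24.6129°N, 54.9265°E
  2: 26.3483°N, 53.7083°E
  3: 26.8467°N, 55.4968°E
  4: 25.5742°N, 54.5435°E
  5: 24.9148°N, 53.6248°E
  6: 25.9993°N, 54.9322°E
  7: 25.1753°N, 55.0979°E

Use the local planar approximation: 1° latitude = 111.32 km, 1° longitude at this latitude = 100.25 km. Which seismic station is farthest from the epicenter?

Distances from 25.4895°N, 54.2170°E:
1: 120.7542 km
2: 108.3530 km
3: 198.2097 km
4: 34.0626 km
5: 87.2780 km
6: 91.4406 km
7: 94.9846 km
Maximum: 3 at 198.2097 km.

3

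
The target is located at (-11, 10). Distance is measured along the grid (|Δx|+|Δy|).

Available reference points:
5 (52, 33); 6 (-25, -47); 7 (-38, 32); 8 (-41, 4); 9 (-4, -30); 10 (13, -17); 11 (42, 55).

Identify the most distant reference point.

Distances from (-11, 10):
5: 86
6: 71
7: 49
8: 36
9: 47
10: 51
11: 98
Maximum: 11 at 98.

11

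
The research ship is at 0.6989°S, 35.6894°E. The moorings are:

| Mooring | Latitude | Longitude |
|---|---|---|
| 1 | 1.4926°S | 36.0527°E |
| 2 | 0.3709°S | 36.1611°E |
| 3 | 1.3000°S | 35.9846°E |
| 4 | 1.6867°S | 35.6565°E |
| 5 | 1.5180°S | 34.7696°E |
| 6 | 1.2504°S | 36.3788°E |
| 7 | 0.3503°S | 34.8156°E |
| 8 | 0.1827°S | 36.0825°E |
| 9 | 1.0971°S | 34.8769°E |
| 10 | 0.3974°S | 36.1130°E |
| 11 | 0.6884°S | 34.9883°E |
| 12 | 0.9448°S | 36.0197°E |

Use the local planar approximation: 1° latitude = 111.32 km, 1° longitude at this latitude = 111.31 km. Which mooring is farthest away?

5

Distances from 0.6989°S, 35.6894°E:
1: √((-0.7937·111.32)² + (0.3633·111.31)²) = √(7806.550185 + 1635.306493) = 97.1692 km
2: √((0.3280·111.32)² + (0.4717·111.31)²) = √(1333.196248 + 2756.767359) = 63.9528 km
3: √((-0.6011·111.32)² + (0.2952·111.31)²) = √(4477.543886 + 1079.694954) = 74.5469 km
4: √((-0.9878·111.32)² + (-0.0329·111.31)²) = √(12091.618572 + 13.410969) = 110.0229 km
5: √((-0.8191·111.32)² + (-0.9198·111.31)²) = √(8314.195785 + 10482.265994) = 137.1002 km
6: √((-0.5515·111.32)² + (0.6894·111.31)²) = √(3769.097993 + 5888.584665) = 98.2735 km
7: √((0.3486·111.32)² + (-0.8738·111.31)²) = √(1505.917433 + 9460.028532) = 104.7184 km
8: √((0.5162·111.32)² + (0.3931·111.31)²) = √(3302.040501 + 1914.584123) = 72.2262 km
9: √((-0.3982·111.32)² + (-0.8125·111.31)²) = √(1964.938249 + 8179.280550) = 100.7185 km
10: √((0.3015·111.32)² + (0.4236·111.31)²) = √(1126.473626 + 2223.208880) = 57.8764 km
11: √((0.0105·111.32)² + (-0.7011·111.31)²) = √(1.366234 + 6090.154352) = 78.0482 km
12: √((-0.2459·111.32)² + (0.3303·111.31)²) = √(749.313320 + 1351.716182) = 45.8370 km
Maximum: 5 at 137.1002 km.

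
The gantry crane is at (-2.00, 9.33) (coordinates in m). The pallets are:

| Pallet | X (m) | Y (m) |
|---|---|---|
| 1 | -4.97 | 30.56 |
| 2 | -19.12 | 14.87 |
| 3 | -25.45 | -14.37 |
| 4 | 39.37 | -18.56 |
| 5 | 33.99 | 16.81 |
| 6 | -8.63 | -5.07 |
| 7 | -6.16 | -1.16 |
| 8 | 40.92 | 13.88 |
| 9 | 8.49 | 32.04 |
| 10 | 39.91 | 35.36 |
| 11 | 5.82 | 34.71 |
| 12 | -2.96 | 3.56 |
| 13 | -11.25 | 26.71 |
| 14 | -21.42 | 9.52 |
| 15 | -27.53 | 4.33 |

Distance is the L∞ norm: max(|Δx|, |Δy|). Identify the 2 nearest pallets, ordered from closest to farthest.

12, 7

Distances from (-2.00, 9.33):
1: max(|-2.97|, |21.23|) = 21.23 m
2: max(|-17.12|, |5.54|) = 17.12 m
3: max(|-23.45|, |-23.70|) = 23.70 m
4: max(|41.37|, |-27.89|) = 41.37 m
5: max(|35.99|, |7.48|) = 35.99 m
6: max(|-6.63|, |-14.40|) = 14.40 m
7: max(|-4.16|, |-10.49|) = 10.49 m
8: max(|42.92|, |4.55|) = 42.92 m
9: max(|10.49|, |22.71|) = 22.71 m
10: max(|41.91|, |26.03|) = 41.91 m
11: max(|7.82|, |25.38|) = 25.38 m
12: max(|-0.96|, |-5.77|) = 5.77 m
13: max(|-9.25|, |17.38|) = 17.38 m
14: max(|-19.42|, |0.19|) = 19.42 m
15: max(|-25.53|, |-5.00|) = 25.53 m
Sorted: 12 (5.77 m) < 7 (10.49 m) < 6 (14.40 m) < 2 (17.12 m) < …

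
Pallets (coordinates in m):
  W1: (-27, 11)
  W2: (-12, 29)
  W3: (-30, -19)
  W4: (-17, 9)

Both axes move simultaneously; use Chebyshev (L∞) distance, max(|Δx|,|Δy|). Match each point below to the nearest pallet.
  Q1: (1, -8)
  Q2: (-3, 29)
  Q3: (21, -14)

Q1→W4; Q2→W2; Q3→W4

Q1 at (1, -8):
  W1: 28 m
  W2: 37 m
  W3: 31 m
  W4: 18 m
  → nearest: W4 (18 m)
Q2 at (-3, 29):
  W1: 24 m
  W2: 9 m
  W3: 48 m
  W4: 20 m
  → nearest: W2 (9 m)
Q3 at (21, -14):
  W1: 48 m
  W2: 43 m
  W3: 51 m
  W4: 38 m
  → nearest: W4 (38 m)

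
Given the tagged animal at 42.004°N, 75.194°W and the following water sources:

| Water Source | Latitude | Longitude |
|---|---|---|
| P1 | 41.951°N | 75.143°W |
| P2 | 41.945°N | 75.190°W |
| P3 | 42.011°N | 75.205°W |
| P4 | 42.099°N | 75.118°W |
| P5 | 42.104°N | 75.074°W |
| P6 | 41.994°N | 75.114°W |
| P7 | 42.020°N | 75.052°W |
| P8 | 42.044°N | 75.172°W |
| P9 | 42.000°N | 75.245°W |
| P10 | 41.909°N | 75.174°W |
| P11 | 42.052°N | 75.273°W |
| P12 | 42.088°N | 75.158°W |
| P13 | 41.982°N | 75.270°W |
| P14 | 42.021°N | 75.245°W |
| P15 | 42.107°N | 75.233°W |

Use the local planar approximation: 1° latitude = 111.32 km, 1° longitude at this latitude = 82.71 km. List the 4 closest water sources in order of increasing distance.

Distances from 42.004°N, 75.194°W:
P1: 7.253 km
P2: 6.576 km
P3: 1.198 km
P4: 12.303 km
P5: 14.914 km
P6: 6.710 km
P7: 11.879 km
P8: 4.810 km
P9: 4.242 km
P10: 10.704 km
P11: 8.441 km
P12: 9.814 km
P13: 6.746 km
P14: 4.623 km
P15: 11.911 km
Sorted: P3 (1.198 km) < P9 (4.242 km) < P14 (4.623 km) < P8 (4.810 km) < P2 (6.576 km) < P6 (6.710 km) < …

P3, P9, P14, P8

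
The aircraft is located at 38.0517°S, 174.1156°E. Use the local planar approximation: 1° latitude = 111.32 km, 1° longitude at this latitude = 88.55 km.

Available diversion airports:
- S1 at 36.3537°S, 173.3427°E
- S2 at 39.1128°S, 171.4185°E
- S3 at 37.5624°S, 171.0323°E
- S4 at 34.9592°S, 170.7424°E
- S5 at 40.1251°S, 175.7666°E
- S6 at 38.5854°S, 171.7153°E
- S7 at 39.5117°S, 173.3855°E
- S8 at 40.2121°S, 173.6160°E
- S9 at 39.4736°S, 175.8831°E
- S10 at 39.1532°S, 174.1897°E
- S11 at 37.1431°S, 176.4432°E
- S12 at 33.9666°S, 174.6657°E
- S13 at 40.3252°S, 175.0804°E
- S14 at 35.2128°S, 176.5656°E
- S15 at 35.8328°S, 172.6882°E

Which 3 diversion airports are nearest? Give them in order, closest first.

Distances from 38.0517°S, 174.1156°E:
S1: √((1.6980·111.32)² + (-0.7729·88.55)²) = √(35729.074536 + 4684.073980) = 201.0302 km
S2: √((-1.0611·111.32)² + (-2.6971·88.55)²) = √(13952.724671 + 57038.911504) = 266.4426 km
S3: √((0.4893·111.32)² + (-3.0833·88.55)²) = √(2966.858453 + 74543.314077) = 278.4065 km
S4: √((3.0925·111.32)² + (-3.3732·88.55)²) = √(118512.950900 + 89219.814174) = 455.7771 km
S5: √((-2.0734·111.32)² + (1.6510·88.55)²) = √(53273.666019 + 21373.285036) = 273.2159 km
S6: √((-0.5337·111.32)² + (-2.4003·88.55)²) = √(3529.724431 + 45176.042293) = 220.6938 km
S7: √((-1.4600·111.32)² + (-0.7301·88.55)²) = √(26415.090740 + 4179.668402) = 174.9136 km
S8: √((-2.1604·111.32)² + (-0.4996·88.55)²) = √(57838.195186 + 1957.140439) = 244.5308 km
S9: √((-1.4219·111.32)² + (1.7675·88.55)²) = √(25054.428671 + 24496.045272) = 222.5994 km
S10: √((-1.1015·111.32)² + (0.0741·88.55)²) = √(15035.414256 + 43.054004) = 122.7944 km
S11: √((0.9086·111.32)² + (2.3276·88.55)²) = √(10230.382231 + 42480.911637) = 229.5894 km
S12: √((4.0851·111.32)² + (0.5501·88.55)²) = √(206800.592965 + 2372.796106) = 457.3548 km
S13: √((-2.2735·111.32)² + (0.9648·88.55)²) = √(64052.533519 + 7298.804324) = 267.1167 km
S14: √((2.8389·111.32)² + (2.4500·88.55)²) = √(99872.652630 + 47066.217756) = 383.3261 km
S15: √((2.2189·111.32)² + (-1.4274·88.55)²) = √(61012.926375 + 15976.017070) = 277.4688 km
Sorted: S10 (122.7944 km) < S7 (174.9136 km) < S1 (201.0302 km) < S6 (220.6938 km) < S9 (222.5994 km) < …

S10, S7, S1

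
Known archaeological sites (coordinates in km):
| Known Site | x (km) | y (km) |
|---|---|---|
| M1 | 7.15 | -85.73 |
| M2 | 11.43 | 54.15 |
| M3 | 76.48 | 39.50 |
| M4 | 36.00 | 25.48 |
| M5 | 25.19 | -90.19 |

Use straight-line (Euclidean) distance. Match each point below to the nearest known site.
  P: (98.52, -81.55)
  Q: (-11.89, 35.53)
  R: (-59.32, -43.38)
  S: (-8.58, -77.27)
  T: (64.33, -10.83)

P→M5; Q→M2; R→M1; S→M1; T→M4

P at (98.52, -81.55):
  M1: √((-91.37)² + (-4.18)²) = √(8348.4769 + 17.4724) = 91.47 km
  M2: √((-87.09)² + (135.70)²) = √(7584.6681 + 18414.4900) = 161.24 km
  M3: √((-22.04)² + (121.05)²) = √(485.7616 + 14653.1025) = 123.04 km
  M4: √((-62.52)² + (107.03)²) = √(3908.7504 + 11455.4209) = 123.95 km
  M5: √((-73.33)² + (-8.64)²) = √(5377.2889 + 74.6496) = 73.84 km
  → nearest: M5 (73.84 km)
Q at (-11.89, 35.53):
  M1: √((19.04)² + (-121.26)²) = √(362.5216 + 14703.9876) = 122.75 km
  M2: √((23.32)² + (18.62)²) = √(543.8224 + 346.7044) = 29.84 km
  M3: √((88.37)² + (3.97)²) = √(7809.2569 + 15.7609) = 88.46 km
  M4: √((47.89)² + (-10.05)²) = √(2293.4521 + 101.0025) = 48.93 km
  M5: √((37.08)² + (-125.72)²) = √(1374.9264 + 15805.5184) = 131.07 km
  → nearest: M2 (29.84 km)
R at (-59.32, -43.38):
  M1: √((66.47)² + (-42.35)²) = √(4418.2609 + 1793.5225) = 78.81 km
  M2: √((70.75)² + (97.53)²) = √(5005.5625 + 9512.1009) = 120.49 km
  M3: √((135.80)² + (82.88)²) = √(18441.6400 + 6869.0944) = 159.09 km
  M4: √((95.32)² + (68.86)²) = √(9085.9024 + 4741.6996) = 117.59 km
  M5: √((84.51)² + (-46.81)²) = √(7141.9401 + 2191.1761) = 96.61 km
  → nearest: M1 (78.81 km)
S at (-8.58, -77.27):
  M1: √((15.73)² + (-8.46)²) = √(247.4329 + 71.5716) = 17.86 km
  M2: √((20.01)² + (131.42)²) = √(400.4001 + 17271.2164) = 132.93 km
  M3: √((85.06)² + (116.77)²) = √(7235.2036 + 13635.2329) = 144.47 km
  M4: √((44.58)² + (102.75)²) = √(1987.3764 + 10557.5625) = 112.00 km
  M5: √((33.77)² + (-12.92)²) = √(1140.4129 + 166.9264) = 36.16 km
  → nearest: M1 (17.86 km)
T at (64.33, -10.83):
  M1: √((-57.18)² + (-74.90)²) = √(3269.5524 + 5610.0100) = 94.23 km
  M2: √((-52.90)² + (64.98)²) = √(2798.4100 + 4222.4004) = 83.79 km
  M3: √((12.15)² + (50.33)²) = √(147.6225 + 2533.1089) = 51.78 km
  M4: √((-28.33)² + (36.31)²) = √(802.5889 + 1318.4161) = 46.05 km
  M5: √((-39.14)² + (-79.36)²) = √(1531.9396 + 6298.0096) = 88.49 km
  → nearest: M4 (46.05 km)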